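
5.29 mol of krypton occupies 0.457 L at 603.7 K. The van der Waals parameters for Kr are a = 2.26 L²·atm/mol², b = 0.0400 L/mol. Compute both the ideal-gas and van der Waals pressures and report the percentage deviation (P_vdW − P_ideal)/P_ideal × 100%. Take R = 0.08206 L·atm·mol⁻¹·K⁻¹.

Ideal: P_ideal = nRT/V = (5.29)(0.08206)(603.7)/0.457 = 573.446 atm
vdW: P = nRT/(V − nb) − a n²/V² = 262.065/0.245400 − 63.2441/0.208849 = 1067.91 − 302.822 = 765.09 atm
% deviation = (765.09 − 573.446)/573.446 × 100% = 33.42%

33.42 %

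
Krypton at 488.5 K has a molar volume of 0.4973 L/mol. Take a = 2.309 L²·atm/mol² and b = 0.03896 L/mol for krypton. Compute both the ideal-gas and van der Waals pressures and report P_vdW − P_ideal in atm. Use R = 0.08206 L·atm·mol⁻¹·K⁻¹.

Ideal: P_ideal = RT/V_m = (0.08206)(488.5)/0.4973 = 80.6079 atm
vdW: P = RT/(V_m − b) − a/V_m² = 40.0863/0.458340 − 2.309/0.247307 = 87.4597 − 9.33657 = 78.1231 atm
ΔP = 78.1231 − 80.6079 = -2.485 atm

ΔP ≈ -2.485 atm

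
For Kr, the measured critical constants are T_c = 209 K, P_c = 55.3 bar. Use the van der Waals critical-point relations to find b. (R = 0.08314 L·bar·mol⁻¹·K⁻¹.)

b ≈ 0.03928 L/mol

From T_c = 8a/(27Rb) and P_c = a/(27b²): b = R T_c/(8 P_c).
b = (0.08314)(209)/(8×55.3) = 17.376/442.40 = 0.03928 L/mol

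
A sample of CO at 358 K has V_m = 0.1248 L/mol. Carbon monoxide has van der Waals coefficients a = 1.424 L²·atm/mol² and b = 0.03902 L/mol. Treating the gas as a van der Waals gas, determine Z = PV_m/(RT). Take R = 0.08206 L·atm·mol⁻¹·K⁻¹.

Z ≈ 1.066

P = RT/(V_m − b) − a/V_m² = (0.08206)(358)/(0.1248 − 0.03902) − 1.424/(0.1248)²
  = 29.377/0.085780 − 91.428 = 342.47 − 91.428 = 251.04 atm
Z = PV_m/(RT) = (251.04)(0.1248)/((0.08206)(358)) = 31.330/29.377 = 1.066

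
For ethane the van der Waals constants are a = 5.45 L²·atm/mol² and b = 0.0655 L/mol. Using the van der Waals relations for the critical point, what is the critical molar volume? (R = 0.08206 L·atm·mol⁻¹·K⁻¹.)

For a van der Waals gas, V_m,c = 3b.
V_m,c = 3×0.0655 = 0.1965 L/mol

V_m,c ≈ 0.1965 L/mol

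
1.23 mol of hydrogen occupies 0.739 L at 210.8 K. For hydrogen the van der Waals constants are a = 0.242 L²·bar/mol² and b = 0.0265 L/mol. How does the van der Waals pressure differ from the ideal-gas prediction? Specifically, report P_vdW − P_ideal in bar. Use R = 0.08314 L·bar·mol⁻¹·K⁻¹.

ΔP ≈ 0.676 bar

Ideal: P_ideal = nRT/V = (1.23)(0.08314)(210.8)/0.739 = 29.1703 bar
vdW: P = nRT/(V − nb) − a n²/V² = 21.5569/0.706405 − 0.366122/0.546121 = 30.5163 − 0.670405 = 29.8459 bar
ΔP = 29.8459 − 29.1703 = 0.676 bar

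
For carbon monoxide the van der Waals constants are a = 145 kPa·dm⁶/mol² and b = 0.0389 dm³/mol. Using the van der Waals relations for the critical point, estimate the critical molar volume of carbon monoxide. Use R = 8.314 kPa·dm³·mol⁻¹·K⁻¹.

For a van der Waals gas, V_m,c = 3b.
V_m,c = 3×0.0389 = 0.1167 dm³/mol

V_m,c ≈ 0.1167 dm³/mol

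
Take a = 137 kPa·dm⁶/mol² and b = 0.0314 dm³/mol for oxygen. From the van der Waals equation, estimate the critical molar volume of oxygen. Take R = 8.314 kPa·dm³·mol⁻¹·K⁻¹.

V_m,c ≈ 0.09420 dm³/mol

For a van der Waals gas, V_m,c = 3b.
V_m,c = 3×0.0314 = 0.09420 dm³/mol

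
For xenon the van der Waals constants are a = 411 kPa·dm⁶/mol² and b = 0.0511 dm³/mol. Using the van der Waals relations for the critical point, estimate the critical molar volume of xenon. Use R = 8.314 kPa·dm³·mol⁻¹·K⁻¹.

For a van der Waals gas, V_m,c = 3b.
V_m,c = 3×0.0511 = 0.1533 dm³/mol

V_m,c ≈ 0.1533 dm³/mol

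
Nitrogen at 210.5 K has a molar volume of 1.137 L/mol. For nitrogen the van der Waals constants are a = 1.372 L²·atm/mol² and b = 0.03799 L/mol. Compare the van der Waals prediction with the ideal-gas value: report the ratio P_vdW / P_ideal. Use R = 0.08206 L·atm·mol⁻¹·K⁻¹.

P_vdW / P_ideal ≈ 0.9647

Ideal: P_ideal = RT/V_m = (0.08206)(210.5)/1.137 = 15.1923 atm
vdW: P = RT/(V_m − b) − a/V_m² = 17.2736/1.09901 − 1.372/1.29277 = 15.7174 − 1.06129 = 14.6561 atm
Ratio = 14.6561/15.1923 = 0.9647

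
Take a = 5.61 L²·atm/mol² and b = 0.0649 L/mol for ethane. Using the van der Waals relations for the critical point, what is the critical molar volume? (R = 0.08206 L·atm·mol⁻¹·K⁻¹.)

For a van der Waals gas, V_m,c = 3b.
V_m,c = 3×0.0649 = 0.1947 L/mol

V_m,c ≈ 0.1947 L/mol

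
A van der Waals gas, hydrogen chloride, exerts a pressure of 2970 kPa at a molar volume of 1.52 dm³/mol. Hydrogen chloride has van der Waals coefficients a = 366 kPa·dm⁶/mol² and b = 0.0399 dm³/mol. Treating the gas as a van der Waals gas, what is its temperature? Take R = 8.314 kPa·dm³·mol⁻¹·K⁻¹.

T ≈ 556.9 K

T = (P + a/V_m²)(V_m − b)/R
P + a/V_m² = 2970 + 366/(1.52)² = 3128.4 kPa
V_m − b = 1.52 − 0.0399 = 1.4801 dm³/mol
T = (3128.4)(1.4801)/8.314 = 556.9 K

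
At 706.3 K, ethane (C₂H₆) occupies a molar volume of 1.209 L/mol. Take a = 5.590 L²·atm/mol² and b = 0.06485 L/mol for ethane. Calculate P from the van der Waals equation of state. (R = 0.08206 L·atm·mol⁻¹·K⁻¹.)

P = RT/(V_m − b) − a/V_m²
RT/(V_m − b) = (0.08206)(706.3)/(1.209 − 0.06485) = 57.959/1.1442 = 50.655 atm
a/V_m² = 5.590/(1.209)² = 3.8244 atm
P = 50.655 − 3.8244 = 46.83 atm

P ≈ 46.83 atm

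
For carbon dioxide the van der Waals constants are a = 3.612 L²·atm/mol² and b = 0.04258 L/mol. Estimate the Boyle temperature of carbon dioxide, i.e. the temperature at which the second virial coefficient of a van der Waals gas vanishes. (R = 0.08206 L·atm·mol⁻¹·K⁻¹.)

T_B ≈ 1034 K

For a van der Waals gas the second virial coefficient B₂ = b − a/(RT) vanishes at T_B = a/(Rb).
T_B = 3.612/(0.08206×0.04258) = 3.612/0.0034941 = 1034 K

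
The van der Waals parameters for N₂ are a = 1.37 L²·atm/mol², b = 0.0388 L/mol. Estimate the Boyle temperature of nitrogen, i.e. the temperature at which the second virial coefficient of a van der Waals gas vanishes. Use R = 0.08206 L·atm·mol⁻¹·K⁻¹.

T_B ≈ 430.3 K

For a van der Waals gas the second virial coefficient B₂ = b − a/(RT) vanishes at T_B = a/(Rb).
T_B = 1.37/(0.08206×0.0388) = 1.37/0.0031839 = 430.3 K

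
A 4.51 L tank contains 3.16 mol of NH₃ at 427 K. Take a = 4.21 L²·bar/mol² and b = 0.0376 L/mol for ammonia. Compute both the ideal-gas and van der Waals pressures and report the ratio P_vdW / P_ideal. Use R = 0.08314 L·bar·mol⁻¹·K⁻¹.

P_vdW / P_ideal ≈ 0.9440

Ideal: P_ideal = nRT/V = (3.16)(0.08314)(427)/4.51 = 24.8742 bar
vdW: P = nRT/(V − nb) − a n²/V² = 112.182/4.39118 − 42.0394/20.3401 = 25.5471 − 2.06682 = 23.4803 bar
Ratio = 23.4803/24.8742 = 0.9440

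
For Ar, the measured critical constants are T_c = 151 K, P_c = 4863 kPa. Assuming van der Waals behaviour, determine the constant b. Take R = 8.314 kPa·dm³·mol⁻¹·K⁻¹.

b ≈ 0.03227 dm³/mol

From T_c = 8a/(27Rb) and P_c = a/(27b²): b = R T_c/(8 P_c).
b = (8.314)(151)/(8×4863) = 1255.4/38904 = 0.03227 dm³/mol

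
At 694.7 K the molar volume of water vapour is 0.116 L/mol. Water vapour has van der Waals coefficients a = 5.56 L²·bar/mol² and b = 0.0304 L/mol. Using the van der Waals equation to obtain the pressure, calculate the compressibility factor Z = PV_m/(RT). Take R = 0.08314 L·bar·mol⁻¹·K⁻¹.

Z ≈ 0.5253

P = RT/(V_m − b) − a/V_m² = (0.08314)(694.7)/(0.116 − 0.0304) − 5.56/(0.116)²
  = 57.757/0.085600 − 413.20 = 674.73 − 413.20 = 261.53 bar
Z = PV_m/(RT) = (261.53)(0.116)/((0.08314)(694.7)) = 30.337/57.757 = 0.5253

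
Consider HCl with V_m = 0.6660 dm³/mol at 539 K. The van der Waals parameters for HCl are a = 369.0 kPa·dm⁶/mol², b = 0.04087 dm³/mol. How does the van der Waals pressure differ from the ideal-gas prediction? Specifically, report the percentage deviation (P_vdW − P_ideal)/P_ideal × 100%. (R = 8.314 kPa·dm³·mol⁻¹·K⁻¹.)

-5.83 %

Ideal: P_ideal = RT/V_m = (8.314)(539)/0.6660 = 6728.60 kPa
vdW: P = RT/(V_m − b) − a/V_m² = 4481.25/0.625130 − 369.0/0.443556 = 7168.51 − 831.913 = 6336.60 kPa
% deviation = (6336.60 − 6728.60)/6728.60 × 100% = -5.83%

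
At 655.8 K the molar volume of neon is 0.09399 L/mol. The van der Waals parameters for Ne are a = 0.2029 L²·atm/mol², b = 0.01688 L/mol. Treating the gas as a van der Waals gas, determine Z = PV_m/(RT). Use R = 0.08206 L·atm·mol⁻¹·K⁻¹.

Z ≈ 1.179

P = RT/(V_m − b) − a/V_m² = (0.08206)(655.8)/(0.09399 − 0.01688) − 0.2029/(0.09399)²
  = 53.815/0.077110 − 22.968 = 697.90 − 22.968 = 674.93 atm
Z = PV_m/(RT) = (674.93)(0.09399)/((0.08206)(655.8)) = 63.437/53.815 = 1.179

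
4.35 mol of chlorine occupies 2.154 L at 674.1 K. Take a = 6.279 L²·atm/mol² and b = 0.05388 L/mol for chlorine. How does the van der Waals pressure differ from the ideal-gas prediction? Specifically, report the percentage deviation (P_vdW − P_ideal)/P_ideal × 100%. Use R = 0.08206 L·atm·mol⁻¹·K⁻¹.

-10.71 %

Ideal: P_ideal = nRT/V = (4.35)(0.08206)(674.1)/2.154 = 111.712 atm
vdW: P = nRT/(V − nb) − a n²/V² = 240.627/1.91962 − 118.814/4.63972 = 125.351 − 25.6080 = 99.743 atm
% deviation = (99.743 − 111.712)/111.712 × 100% = -10.71%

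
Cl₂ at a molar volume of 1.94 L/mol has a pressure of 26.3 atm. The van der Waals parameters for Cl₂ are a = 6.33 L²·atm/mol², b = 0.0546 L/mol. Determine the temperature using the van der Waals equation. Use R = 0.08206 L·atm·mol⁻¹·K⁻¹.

T = (P + a/V_m²)(V_m − b)/R
P + a/V_m² = 26.3 + 6.33/(1.94)² = 27.982 atm
V_m − b = 1.94 − 0.0546 = 1.8854 L/mol
T = (27.982)(1.8854)/0.08206 = 642.9 K

T ≈ 642.9 K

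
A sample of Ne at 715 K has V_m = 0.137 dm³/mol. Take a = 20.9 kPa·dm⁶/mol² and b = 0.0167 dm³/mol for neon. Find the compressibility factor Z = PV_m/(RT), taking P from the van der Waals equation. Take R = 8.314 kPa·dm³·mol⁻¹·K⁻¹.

Z ≈ 1.113

P = RT/(V_m − b) − a/V_m² = (8.314)(715)/(0.137 − 0.0167) − 20.9/(0.137)²
  = 5944.5/0.12030 − 1113.5 = 49414 − 1113.5 = 48301 kPa
Z = PV_m/(RT) = (48301)(0.137)/((8.314)(715)) = 6617.2/5944.5 = 1.113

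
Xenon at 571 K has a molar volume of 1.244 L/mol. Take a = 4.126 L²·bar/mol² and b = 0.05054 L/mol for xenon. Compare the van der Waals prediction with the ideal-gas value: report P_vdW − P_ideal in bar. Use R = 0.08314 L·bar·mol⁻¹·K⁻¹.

ΔP ≈ -1.050 bar

Ideal: P_ideal = RT/V_m = (0.08314)(571)/1.244 = 38.1615 bar
vdW: P = RT/(V_m − b) − a/V_m² = 47.4729/1.19346 − 4.126/1.54754 = 39.7775 − 2.66617 = 37.1113 bar
ΔP = 37.1113 − 38.1615 = -1.050 bar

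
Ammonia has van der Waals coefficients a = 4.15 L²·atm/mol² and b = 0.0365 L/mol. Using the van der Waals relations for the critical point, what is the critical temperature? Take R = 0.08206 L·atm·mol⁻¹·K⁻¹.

T_c ≈ 410.5 K

For a van der Waals gas, T_c = 8a/(27Rb).
T_c = 8×4.15/(27×0.08206×0.0365) = 33.200/0.080870 = 410.5 K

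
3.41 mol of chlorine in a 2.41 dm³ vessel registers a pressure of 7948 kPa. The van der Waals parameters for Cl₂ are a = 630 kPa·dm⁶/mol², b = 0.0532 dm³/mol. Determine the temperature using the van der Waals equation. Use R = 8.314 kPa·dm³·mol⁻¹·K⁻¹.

T ≈ 723.9 K

T = (P + a n²/V²)(V − nb)/(nR)
P + a n²/V² = 7948 + (630)(3.41)²/(2.41)² = 9209.3 kPa
V − nb = 2.41 − (3.41)(0.0532) = 2.2286 dm³
T = (9209.3)(2.2286)/((3.41)(8.314)) = 723.9 K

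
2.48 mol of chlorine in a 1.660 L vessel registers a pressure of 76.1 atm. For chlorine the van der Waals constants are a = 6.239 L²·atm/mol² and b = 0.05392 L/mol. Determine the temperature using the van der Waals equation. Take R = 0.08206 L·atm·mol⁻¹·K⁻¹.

T ≈ 675.2 K

T = (P + a n²/V²)(V − nb)/(nR)
P + a n²/V² = 76.1 + (6.239)(2.48)²/(1.660)² = 90.025 atm
V − nb = 1.660 − (2.48)(0.05392) = 1.5263 L
T = (90.025)(1.5263)/((2.48)(0.08206)) = 675.2 K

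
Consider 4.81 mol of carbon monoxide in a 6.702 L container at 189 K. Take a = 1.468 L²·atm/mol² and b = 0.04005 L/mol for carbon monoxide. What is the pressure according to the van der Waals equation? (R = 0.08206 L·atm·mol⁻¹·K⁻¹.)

P = nRT/(V − nb) − a n²/V²
nRT/(V − nb) = (4.81)(0.08206)(189)/(6.702 − 4.81×0.04005) = 74.600/6.5094 = 11.460 atm
a n²/V² = (1.468)(4.81)²/(6.702)² = 0.75615 atm
P = 11.460 − 0.75615 = 10.70 atm

P ≈ 10.70 atm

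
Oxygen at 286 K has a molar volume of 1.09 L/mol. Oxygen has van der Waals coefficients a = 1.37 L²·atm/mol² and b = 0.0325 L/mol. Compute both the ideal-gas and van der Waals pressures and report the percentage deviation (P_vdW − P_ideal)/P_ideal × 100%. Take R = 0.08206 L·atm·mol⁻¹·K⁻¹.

-2.28 %

Ideal: P_ideal = RT/V_m = (0.08206)(286)/1.09 = 21.5313 atm
vdW: P = RT/(V_m − b) − a/V_m² = 23.4692/1.05750 − 1.37/1.18810 = 22.1931 − 1.15310 = 21.0400 atm
% deviation = (21.0400 − 21.5313)/21.5313 × 100% = -2.28%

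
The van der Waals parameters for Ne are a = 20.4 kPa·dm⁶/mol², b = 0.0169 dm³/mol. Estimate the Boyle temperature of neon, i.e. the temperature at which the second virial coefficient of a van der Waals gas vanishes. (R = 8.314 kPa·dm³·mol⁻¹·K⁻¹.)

T_B ≈ 145.2 K

For a van der Waals gas the second virial coefficient B₂ = b − a/(RT) vanishes at T_B = a/(Rb).
T_B = 20.4/(8.314×0.0169) = 20.4/0.14051 = 145.2 K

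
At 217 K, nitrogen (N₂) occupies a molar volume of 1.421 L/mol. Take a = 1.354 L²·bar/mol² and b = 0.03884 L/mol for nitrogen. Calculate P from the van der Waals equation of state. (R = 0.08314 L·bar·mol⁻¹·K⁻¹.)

P ≈ 12.38 bar

P = RT/(V_m − b) − a/V_m²
RT/(V_m − b) = (0.08314)(217)/(1.421 − 0.03884) = 18.041/1.3822 = 13.052 bar
a/V_m² = 1.354/(1.421)² = 0.67055 bar
P = 13.052 − 0.67055 = 12.38 bar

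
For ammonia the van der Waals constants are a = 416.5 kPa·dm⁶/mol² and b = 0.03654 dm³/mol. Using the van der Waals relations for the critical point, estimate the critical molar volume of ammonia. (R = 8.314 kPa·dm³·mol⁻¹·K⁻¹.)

V_m,c ≈ 0.1096 dm³/mol

For a van der Waals gas, V_m,c = 3b.
V_m,c = 3×0.03654 = 0.1096 dm³/mol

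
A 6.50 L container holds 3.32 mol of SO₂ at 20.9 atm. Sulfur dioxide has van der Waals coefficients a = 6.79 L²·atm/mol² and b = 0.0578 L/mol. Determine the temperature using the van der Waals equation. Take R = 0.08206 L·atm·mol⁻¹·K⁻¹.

T ≈ 524.9 K

T = (P + a n²/V²)(V − nb)/(nR)
P + a n²/V² = 20.9 + (6.79)(3.32)²/(6.50)² = 22.671 atm
V − nb = 6.50 − (3.32)(0.0578) = 6.3081 L
T = (22.671)(6.3081)/((3.32)(0.08206)) = 524.9 K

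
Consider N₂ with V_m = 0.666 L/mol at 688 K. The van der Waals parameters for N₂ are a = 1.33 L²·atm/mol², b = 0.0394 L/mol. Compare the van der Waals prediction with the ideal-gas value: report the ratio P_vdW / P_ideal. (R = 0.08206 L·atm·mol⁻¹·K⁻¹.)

P_vdW / P_ideal ≈ 1.028

Ideal: P_ideal = RT/V_m = (0.08206)(688)/0.666 = 84.7707 atm
vdW: P = RT/(V_m − b) − a/V_m² = 56.4573/0.626600 − 1.33/0.443556 = 90.1010 − 2.99849 = 87.1025 atm
Ratio = 87.1025/84.7707 = 1.028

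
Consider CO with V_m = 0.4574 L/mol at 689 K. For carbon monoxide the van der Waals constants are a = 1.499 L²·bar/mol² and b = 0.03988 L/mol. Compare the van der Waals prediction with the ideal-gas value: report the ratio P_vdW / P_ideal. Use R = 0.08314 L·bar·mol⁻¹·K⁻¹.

Ideal: P_ideal = RT/V_m = (0.08314)(689)/0.4574 = 125.237 bar
vdW: P = RT/(V_m − b) − a/V_m² = 57.2835/0.417520 − 1.499/0.209215 = 137.199 − 7.16488 = 130.034 bar
Ratio = 130.034/125.237 = 1.038

P_vdW / P_ideal ≈ 1.038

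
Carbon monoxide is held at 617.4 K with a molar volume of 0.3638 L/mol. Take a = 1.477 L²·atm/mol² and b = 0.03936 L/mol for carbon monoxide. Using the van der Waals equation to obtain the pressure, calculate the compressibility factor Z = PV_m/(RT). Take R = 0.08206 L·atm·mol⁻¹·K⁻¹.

P = RT/(V_m − b) − a/V_m² = (0.08206)(617.4)/(0.3638 − 0.03936) − 1.477/(0.3638)²
  = 50.664/0.32444 − 11.160 = 156.16 − 11.160 = 145.00 atm
Z = PV_m/(RT) = (145.00)(0.3638)/((0.08206)(617.4)) = 52.751/50.664 = 1.041

Z ≈ 1.041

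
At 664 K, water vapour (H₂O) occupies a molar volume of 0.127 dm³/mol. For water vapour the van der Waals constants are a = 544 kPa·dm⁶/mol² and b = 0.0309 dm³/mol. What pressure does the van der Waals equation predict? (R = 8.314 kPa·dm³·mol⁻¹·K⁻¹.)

P = RT/(V_m − b) − a/V_m²
RT/(V_m − b) = (8.314)(664)/(0.127 − 0.0309) = 5520.5/0.096100 = 57445 kPa
a/V_m² = 544/(0.127)² = 33728 kPa
P = 57445 − 33728 = 23717 kPa

P ≈ 23717 kPa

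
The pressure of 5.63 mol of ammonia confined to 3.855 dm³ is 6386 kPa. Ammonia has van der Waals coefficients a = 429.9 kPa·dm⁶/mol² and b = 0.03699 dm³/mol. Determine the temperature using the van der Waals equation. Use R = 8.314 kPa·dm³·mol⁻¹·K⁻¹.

T ≈ 569.0 K

T = (P + a n²/V²)(V − nb)/(nR)
P + a n²/V² = 6386 + (429.9)(5.63)²/(3.855)² = 7302.9 kPa
V − nb = 3.855 − (5.63)(0.03699) = 3.6467 dm³
T = (7302.9)(3.6467)/((5.63)(8.314)) = 569.0 K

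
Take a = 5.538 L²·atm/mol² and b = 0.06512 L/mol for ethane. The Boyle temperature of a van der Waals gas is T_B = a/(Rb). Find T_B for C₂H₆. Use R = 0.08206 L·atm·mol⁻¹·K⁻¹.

For a van der Waals gas the second virial coefficient B₂ = b − a/(RT) vanishes at T_B = a/(Rb).
T_B = 5.538/(0.08206×0.06512) = 5.538/0.0053437 = 1036 K

T_B ≈ 1036 K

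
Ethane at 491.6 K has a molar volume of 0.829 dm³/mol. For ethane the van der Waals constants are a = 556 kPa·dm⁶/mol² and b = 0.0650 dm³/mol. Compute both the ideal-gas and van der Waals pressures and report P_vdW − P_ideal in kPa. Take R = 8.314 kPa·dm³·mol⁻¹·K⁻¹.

Ideal: P_ideal = RT/V_m = (8.314)(491.6)/0.829 = 4930.23 kPa
vdW: P = RT/(V_m − b) − a/V_m² = 4087.16/0.764000 − 556/0.687241 = 5349.69 − 809.032 = 4540.66 kPa
ΔP = 4540.66 − 4930.23 = -389.6 kPa

ΔP ≈ -389.6 kPa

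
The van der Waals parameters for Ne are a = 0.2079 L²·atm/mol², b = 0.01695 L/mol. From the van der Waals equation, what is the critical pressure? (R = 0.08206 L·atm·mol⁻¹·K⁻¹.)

P_c ≈ 26.80 atm

For a van der Waals gas, P_c = a/(27b²).
P_c = 0.2079/(27×(0.01695)²) = 0.2079/0.0077572 = 26.80 atm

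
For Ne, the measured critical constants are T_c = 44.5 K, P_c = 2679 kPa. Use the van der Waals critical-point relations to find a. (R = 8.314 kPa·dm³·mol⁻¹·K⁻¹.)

a ≈ 21.56 kPa·dm⁶/mol²

From T_c = 8a/(27Rb) and P_c = a/(27b²): a = 27 R² T_c²/(64 P_c).
a = 27×(8.314)²×(44.5)²/(64×2679) = 3695761/171456 = 21.56 kPa·dm⁶/mol²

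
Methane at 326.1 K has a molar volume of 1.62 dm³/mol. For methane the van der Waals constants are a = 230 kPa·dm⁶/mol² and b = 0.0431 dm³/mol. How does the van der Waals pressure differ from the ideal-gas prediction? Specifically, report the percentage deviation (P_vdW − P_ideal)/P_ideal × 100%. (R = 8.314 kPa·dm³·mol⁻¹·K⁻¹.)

Ideal: P_ideal = RT/V_m = (8.314)(326.1)/1.62 = 1673.58 kPa
vdW: P = RT/(V_m − b) − a/V_m² = 2711.20/1.57690 − 230/2.62440 = 1719.32 − 87.6391 = 1631.68 kPa
% deviation = (1631.68 − 1673.58)/1673.58 × 100% = -2.50%

-2.50 %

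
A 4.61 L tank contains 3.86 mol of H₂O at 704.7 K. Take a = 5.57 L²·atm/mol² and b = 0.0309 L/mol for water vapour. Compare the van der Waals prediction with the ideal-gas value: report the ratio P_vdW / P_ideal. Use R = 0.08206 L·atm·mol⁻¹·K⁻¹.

P_vdW / P_ideal ≈ 0.9459

Ideal: P_ideal = nRT/V = (3.86)(0.08206)(704.7)/4.61 = 48.4197 atm
vdW: P = nRT/(V − nb) − a n²/V² = 223.215/4.49073 − 82.9908/21.2521 = 49.7057 − 3.90506 = 45.8006 atm
Ratio = 45.8006/48.4197 = 0.9459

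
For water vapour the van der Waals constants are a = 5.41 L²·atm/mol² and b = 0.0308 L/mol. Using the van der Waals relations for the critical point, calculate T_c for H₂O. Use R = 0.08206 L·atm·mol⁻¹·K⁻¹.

For a van der Waals gas, T_c = 8a/(27Rb).
T_c = 8×5.41/(27×0.08206×0.0308) = 43.280/0.068241 = 634.2 K

T_c ≈ 634.2 K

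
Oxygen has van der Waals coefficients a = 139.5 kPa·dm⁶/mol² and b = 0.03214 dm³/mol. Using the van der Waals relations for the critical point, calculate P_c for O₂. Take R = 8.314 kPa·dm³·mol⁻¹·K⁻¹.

For a van der Waals gas, P_c = a/(27b²).
P_c = 139.5/(27×(0.03214)²) = 139.5/0.027890 = 5002 kPa

P_c ≈ 5002 kPa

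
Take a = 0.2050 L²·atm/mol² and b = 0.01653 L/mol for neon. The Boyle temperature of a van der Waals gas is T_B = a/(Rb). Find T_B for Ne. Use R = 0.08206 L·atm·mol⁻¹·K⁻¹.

For a van der Waals gas the second virial coefficient B₂ = b − a/(RT) vanishes at T_B = a/(Rb).
T_B = 0.2050/(0.08206×0.01653) = 0.2050/0.0013565 = 151.1 K

T_B ≈ 151.1 K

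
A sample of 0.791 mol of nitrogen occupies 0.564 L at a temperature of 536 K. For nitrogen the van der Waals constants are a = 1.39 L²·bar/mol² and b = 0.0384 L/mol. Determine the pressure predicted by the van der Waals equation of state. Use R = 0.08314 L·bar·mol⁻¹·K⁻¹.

P = nRT/(V − nb) − a n²/V²
nRT/(V − nb) = (0.791)(0.08314)(536)/(0.564 − 0.791×0.0384) = 35.249/0.53363 = 66.055 bar
a n²/V² = (1.39)(0.791)²/(0.564)² = 2.7341 bar
P = 66.055 − 2.7341 = 63.32 bar

P ≈ 63.32 bar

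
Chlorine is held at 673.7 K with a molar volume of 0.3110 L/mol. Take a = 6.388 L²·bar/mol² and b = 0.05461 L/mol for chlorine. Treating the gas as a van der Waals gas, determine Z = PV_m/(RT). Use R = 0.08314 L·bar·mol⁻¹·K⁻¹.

P = RT/(V_m − b) − a/V_m² = (0.08314)(673.7)/(0.3110 − 0.05461) − 6.388/(0.3110)²
  = 56.011/0.25639 − 66.046 = 218.46 − 66.046 = 152.41 bar
Z = PV_m/(RT) = (152.41)(0.3110)/((0.08314)(673.7)) = 47.400/56.011 = 0.8463

Z ≈ 0.8463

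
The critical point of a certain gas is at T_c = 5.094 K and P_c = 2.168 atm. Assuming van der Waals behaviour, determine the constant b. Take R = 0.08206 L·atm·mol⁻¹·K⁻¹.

b ≈ 0.02410 L/mol

From T_c = 8a/(27Rb) and P_c = a/(27b²): b = R T_c/(8 P_c).
b = (0.08206)(5.094)/(8×2.168) = 0.41801/17.344 = 0.02410 L/mol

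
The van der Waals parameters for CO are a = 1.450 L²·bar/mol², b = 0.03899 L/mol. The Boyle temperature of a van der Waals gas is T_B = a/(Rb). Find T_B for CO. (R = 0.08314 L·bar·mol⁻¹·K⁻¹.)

For a van der Waals gas the second virial coefficient B₂ = b − a/(RT) vanishes at T_B = a/(Rb).
T_B = 1.450/(0.08314×0.03899) = 1.450/0.0032416 = 447.3 K

T_B ≈ 447.3 K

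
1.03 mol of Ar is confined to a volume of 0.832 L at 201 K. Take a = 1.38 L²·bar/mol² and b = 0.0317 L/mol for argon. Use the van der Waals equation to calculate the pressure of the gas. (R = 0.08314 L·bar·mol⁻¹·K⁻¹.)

P = nRT/(V − nb) − a n²/V²
nRT/(V − nb) = (1.03)(0.08314)(201)/(0.832 − 1.03×0.0317) = 17.212/0.79935 = 21.532 bar
a n²/V² = (1.38)(1.03)²/(0.832)² = 2.1150 bar
P = 21.532 − 2.1150 = 19.42 bar

P ≈ 19.42 bar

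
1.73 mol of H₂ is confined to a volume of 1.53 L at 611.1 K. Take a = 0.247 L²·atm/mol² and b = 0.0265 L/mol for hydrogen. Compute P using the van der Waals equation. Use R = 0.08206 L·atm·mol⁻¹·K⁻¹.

P ≈ 58.14 atm

P = nRT/(V − nb) − a n²/V²
nRT/(V − nb) = (1.73)(0.08206)(611.1)/(1.53 − 1.73×0.0265) = 86.754/1.4842 = 58.452 atm
a n²/V² = (0.247)(1.73)²/(1.53)² = 0.31580 atm
P = 58.452 − 0.31580 = 58.14 atm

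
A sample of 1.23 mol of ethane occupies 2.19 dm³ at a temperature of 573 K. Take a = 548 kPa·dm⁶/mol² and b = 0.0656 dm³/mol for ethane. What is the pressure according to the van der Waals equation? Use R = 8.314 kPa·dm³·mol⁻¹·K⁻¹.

P = nRT/(V − nb) − a n²/V²
nRT/(V − nb) = (1.23)(8.314)(573)/(2.19 − 1.23×0.0656) = 5859.6/2.1093 = 2778.0 kPa
a n²/V² = (548)(1.23)²/(2.19)² = 172.86 kPa
P = 2778.0 − 172.86 = 2605 kPa

P ≈ 2605 kPa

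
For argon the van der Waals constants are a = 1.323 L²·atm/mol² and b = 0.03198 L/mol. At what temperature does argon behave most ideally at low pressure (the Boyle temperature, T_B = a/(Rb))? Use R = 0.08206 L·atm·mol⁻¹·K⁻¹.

T_B ≈ 504.1 K

For a van der Waals gas the second virial coefficient B₂ = b − a/(RT) vanishes at T_B = a/(Rb).
T_B = 1.323/(0.08206×0.03198) = 1.323/0.0026243 = 504.1 K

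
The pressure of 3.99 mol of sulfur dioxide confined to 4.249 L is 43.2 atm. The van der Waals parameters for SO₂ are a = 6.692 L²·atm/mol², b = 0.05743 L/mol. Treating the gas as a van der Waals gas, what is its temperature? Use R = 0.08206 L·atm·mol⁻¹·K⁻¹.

T = (P + a n²/V²)(V − nb)/(nR)
P + a n²/V² = 43.2 + (6.692)(3.99)²/(4.249)² = 49.101 atm
V − nb = 4.249 − (3.99)(0.05743) = 4.0199 L
T = (49.101)(4.0199)/((3.99)(0.08206)) = 602.8 K

T ≈ 602.8 K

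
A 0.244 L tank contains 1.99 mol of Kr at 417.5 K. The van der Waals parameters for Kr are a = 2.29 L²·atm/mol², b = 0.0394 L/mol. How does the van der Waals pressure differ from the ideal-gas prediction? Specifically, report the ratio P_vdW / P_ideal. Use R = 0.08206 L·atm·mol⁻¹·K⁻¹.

Ideal: P_ideal = nRT/V = (1.99)(0.08206)(417.5)/0.244 = 279.416 atm
vdW: P = nRT/(V − nb) − a n²/V² = 68.1775/0.165594 − 9.06863/0.0595360 = 411.715 − 152.322 = 259.393 atm
Ratio = 259.393/279.416 = 0.9283

P_vdW / P_ideal ≈ 0.9283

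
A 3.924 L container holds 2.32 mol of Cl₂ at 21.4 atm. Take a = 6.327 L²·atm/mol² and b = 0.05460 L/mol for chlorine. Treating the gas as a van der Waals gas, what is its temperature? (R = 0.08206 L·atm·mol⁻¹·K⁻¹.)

T = (P + a n²/V²)(V − nb)/(nR)
P + a n²/V² = 21.4 + (6.327)(2.32)²/(3.924)² = 23.612 atm
V − nb = 3.924 − (2.32)(0.05460) = 3.7973 L
T = (23.612)(3.7973)/((2.32)(0.08206)) = 471.0 K

T ≈ 471.0 K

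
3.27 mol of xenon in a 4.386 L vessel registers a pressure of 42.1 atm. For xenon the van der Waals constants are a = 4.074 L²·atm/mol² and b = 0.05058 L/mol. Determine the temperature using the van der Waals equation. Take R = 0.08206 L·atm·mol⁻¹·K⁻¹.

T = (P + a n²/V²)(V − nb)/(nR)
P + a n²/V² = 42.1 + (4.074)(3.27)²/(4.386)² = 44.365 atm
V − nb = 4.386 − (3.27)(0.05058) = 4.2206 L
T = (44.365)(4.2206)/((3.27)(0.08206)) = 697.8 K

T ≈ 697.8 K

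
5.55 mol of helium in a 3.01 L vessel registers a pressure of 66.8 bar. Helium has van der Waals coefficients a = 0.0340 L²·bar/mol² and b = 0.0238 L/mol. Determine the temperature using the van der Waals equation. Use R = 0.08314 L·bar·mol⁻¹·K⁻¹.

T ≈ 417.4 K

T = (P + a n²/V²)(V − nb)/(nR)
P + a n²/V² = 66.8 + (0.0340)(5.55)²/(3.01)² = 66.916 bar
V − nb = 3.01 − (5.55)(0.0238) = 2.8779 L
T = (66.916)(2.8779)/((5.55)(0.08314)) = 417.4 K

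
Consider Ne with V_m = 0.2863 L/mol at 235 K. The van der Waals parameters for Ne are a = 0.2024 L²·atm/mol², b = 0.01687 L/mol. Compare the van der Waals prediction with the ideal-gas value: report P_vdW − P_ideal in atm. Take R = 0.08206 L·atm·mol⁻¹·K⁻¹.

ΔP ≈ 1.748 atm

Ideal: P_ideal = RT/V_m = (0.08206)(235)/0.2863 = 67.3563 atm
vdW: P = RT/(V_m − b) − a/V_m² = 19.2841/0.269430 − 0.2024/0.0819677 = 71.5737 − 2.46927 = 69.1044 atm
ΔP = 69.1044 − 67.3563 = 1.748 atm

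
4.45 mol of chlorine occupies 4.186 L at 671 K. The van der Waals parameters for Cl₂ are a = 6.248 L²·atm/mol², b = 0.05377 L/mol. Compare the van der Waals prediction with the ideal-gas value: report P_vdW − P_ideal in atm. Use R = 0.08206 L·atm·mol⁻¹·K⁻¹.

ΔP ≈ -3.512 atm

Ideal: P_ideal = nRT/V = (4.45)(0.08206)(671)/4.186 = 58.5349 atm
vdW: P = nRT/(V − nb) − a n²/V² = 245.027/3.94672 − 123.726/17.5226 = 62.0837 − 7.06094 = 55.0228 atm
ΔP = 55.0228 − 58.5349 = -3.512 atm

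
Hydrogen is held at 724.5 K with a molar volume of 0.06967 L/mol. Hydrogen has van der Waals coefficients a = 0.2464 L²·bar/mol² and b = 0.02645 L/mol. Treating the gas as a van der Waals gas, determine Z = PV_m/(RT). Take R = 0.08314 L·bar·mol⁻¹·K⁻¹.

Z ≈ 1.553

P = RT/(V_m − b) − a/V_m² = (0.08314)(724.5)/(0.06967 − 0.02645) − 0.2464/(0.06967)²
  = 60.235/0.043220 − 50.763 = 1393.7 − 50.763 = 1342.9 bar
Z = PV_m/(RT) = (1342.9)(0.06967)/((0.08314)(724.5)) = 93.560/60.235 = 1.553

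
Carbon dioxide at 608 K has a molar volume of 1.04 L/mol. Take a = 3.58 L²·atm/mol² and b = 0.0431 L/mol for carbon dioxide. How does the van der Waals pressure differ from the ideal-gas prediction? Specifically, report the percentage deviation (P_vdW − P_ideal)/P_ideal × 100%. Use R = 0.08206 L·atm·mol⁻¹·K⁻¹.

Ideal: P_ideal = RT/V_m = (0.08206)(608)/1.04 = 47.9735 atm
vdW: P = RT/(V_m − b) − a/V_m² = 49.8925/0.996900 − 3.58/1.08160 = 50.0476 − 3.30991 = 46.7377 atm
% deviation = (46.7377 − 47.9735)/47.9735 × 100% = -2.58%

-2.58 %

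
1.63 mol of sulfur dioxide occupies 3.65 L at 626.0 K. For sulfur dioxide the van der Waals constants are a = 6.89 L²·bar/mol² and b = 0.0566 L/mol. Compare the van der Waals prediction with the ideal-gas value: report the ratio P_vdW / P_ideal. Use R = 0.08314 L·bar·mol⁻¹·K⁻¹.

P_vdW / P_ideal ≈ 0.9668

Ideal: P_ideal = nRT/V = (1.63)(0.08314)(626.0)/3.65 = 23.2423 bar
vdW: P = nRT/(V − nb) − a n²/V² = 84.8344/3.55774 − 18.3060/13.3225 = 23.8450 − 1.37407 = 22.4709 bar
Ratio = 22.4709/23.2423 = 0.9668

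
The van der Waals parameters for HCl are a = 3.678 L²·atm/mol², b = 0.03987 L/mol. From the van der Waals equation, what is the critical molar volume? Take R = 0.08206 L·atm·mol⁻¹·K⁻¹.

For a van der Waals gas, V_m,c = 3b.
V_m,c = 3×0.03987 = 0.1196 L/mol

V_m,c ≈ 0.1196 L/mol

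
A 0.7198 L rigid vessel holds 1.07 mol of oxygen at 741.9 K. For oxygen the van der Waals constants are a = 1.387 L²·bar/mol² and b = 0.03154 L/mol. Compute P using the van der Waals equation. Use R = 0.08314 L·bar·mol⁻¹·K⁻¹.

P = nRT/(V − nb) − a n²/V²
nRT/(V − nb) = (1.07)(0.08314)(741.9)/(0.7198 − 1.07×0.03154) = 65.999/0.68605 = 96.201 bar
a n²/V² = (1.387)(1.07)²/(0.7198)² = 3.0649 bar
P = 96.201 − 3.0649 = 93.14 bar

P ≈ 93.14 bar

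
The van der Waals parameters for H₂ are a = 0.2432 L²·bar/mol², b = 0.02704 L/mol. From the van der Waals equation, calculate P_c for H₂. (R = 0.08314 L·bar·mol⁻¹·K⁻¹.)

P_c ≈ 12.32 bar

For a van der Waals gas, P_c = a/(27b²).
P_c = 0.2432/(27×(0.02704)²) = 0.2432/0.019741 = 12.32 bar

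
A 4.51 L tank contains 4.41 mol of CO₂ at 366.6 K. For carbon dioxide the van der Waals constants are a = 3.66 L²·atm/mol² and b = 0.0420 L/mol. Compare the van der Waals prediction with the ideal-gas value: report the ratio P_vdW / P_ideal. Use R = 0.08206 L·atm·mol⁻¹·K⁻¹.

Ideal: P_ideal = nRT/V = (4.41)(0.08206)(366.6)/4.51 = 29.4162 atm
vdW: P = nRT/(V − nb) − a n²/V² = 132.667/4.32478 − 71.1800/20.3401 = 30.6760 − 3.49949 = 27.1765 atm
Ratio = 27.1765/29.4162 = 0.9239

P_vdW / P_ideal ≈ 0.9239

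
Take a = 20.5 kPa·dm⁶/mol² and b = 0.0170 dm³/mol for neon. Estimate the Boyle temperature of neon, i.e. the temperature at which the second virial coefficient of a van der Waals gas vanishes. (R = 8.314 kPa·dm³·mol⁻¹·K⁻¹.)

T_B ≈ 145.0 K

For a van der Waals gas the second virial coefficient B₂ = b − a/(RT) vanishes at T_B = a/(Rb).
T_B = 20.5/(8.314×0.0170) = 20.5/0.14134 = 145.0 K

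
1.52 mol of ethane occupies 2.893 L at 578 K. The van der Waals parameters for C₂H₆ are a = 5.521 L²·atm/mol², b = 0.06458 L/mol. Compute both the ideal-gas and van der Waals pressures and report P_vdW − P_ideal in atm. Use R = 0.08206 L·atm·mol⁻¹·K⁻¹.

Ideal: P_ideal = nRT/V = (1.52)(0.08206)(578)/2.893 = 24.9204 atm
vdW: P = nRT/(V − nb) − a n²/V² = 72.0946/2.79484 − 12.7557/8.36945 = 25.7956 − 1.52408 = 24.2715 atm
ΔP = 24.2715 − 24.9204 = -0.649 atm

ΔP ≈ -0.649 atm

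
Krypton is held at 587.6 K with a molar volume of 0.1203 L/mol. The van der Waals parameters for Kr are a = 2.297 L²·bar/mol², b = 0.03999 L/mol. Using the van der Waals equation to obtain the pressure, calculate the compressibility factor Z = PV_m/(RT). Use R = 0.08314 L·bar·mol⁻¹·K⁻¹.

P = RT/(V_m − b) − a/V_m² = (0.08314)(587.6)/(0.1203 − 0.03999) − 2.297/(0.1203)²
  = 48.853/0.080310 − 158.72 = 608.31 − 158.72 = 449.59 bar
Z = PV_m/(RT) = (449.59)(0.1203)/((0.08314)(587.6)) = 54.086/48.853 = 1.107

Z ≈ 1.107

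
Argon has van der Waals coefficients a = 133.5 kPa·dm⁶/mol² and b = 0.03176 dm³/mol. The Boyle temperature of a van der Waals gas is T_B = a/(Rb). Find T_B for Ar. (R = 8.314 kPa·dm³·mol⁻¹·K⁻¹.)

T_B ≈ 505.6 K

For a van der Waals gas the second virial coefficient B₂ = b − a/(RT) vanishes at T_B = a/(Rb).
T_B = 133.5/(8.314×0.03176) = 133.5/0.26405 = 505.6 K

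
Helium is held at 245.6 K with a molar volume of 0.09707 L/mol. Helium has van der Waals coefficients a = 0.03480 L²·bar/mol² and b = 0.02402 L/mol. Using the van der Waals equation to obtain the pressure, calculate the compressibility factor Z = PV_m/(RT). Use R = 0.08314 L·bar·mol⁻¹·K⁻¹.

P = RT/(V_m − b) − a/V_m² = (0.08314)(245.6)/(0.09707 − 0.02402) − 0.03480/(0.09707)²
  = 20.419/0.073050 − 3.6933 = 279.52 − 3.6933 = 275.83 bar
Z = PV_m/(RT) = (275.83)(0.09707)/((0.08314)(245.6)) = 26.775/20.419 = 1.311

Z ≈ 1.311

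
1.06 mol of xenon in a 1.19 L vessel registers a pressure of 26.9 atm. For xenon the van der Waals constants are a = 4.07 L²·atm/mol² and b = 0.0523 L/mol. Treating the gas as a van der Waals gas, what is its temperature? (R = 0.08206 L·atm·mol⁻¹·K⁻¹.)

T = (P + a n²/V²)(V − nb)/(nR)
P + a n²/V² = 26.9 + (4.07)(1.06)²/(1.19)² = 30.129 atm
V − nb = 1.19 − (1.06)(0.0523) = 1.1346 L
T = (30.129)(1.1346)/((1.06)(0.08206)) = 393.0 K

T ≈ 393.0 K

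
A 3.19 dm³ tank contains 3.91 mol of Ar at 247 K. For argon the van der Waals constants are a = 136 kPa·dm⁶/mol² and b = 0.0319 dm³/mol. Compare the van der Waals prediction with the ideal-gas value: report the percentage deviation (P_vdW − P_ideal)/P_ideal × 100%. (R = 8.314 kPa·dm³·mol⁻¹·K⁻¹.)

Ideal: P_ideal = nRT/V = (3.91)(8.314)(247)/3.19 = 2517.06 kPa
vdW: P = nRT/(V − nb) − a n²/V² = 8029.41/3.06527 − 2079.18/10.1761 = 2619.48 − 204.320 = 2415.16 kPa
% deviation = (2415.16 − 2517.06)/2517.06 × 100% = -4.05%

-4.05 %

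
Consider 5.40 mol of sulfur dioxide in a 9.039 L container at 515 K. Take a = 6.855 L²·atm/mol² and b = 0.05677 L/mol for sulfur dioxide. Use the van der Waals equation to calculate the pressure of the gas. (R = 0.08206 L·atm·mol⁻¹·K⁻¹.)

P = nRT/(V − nb) − a n²/V²
nRT/(V − nb) = (5.40)(0.08206)(515)/(9.039 − 5.40×0.05677) = 228.21/8.7324 = 26.134 atm
a n²/V² = (6.855)(5.40)²/(9.039)² = 2.4466 atm
P = 26.134 − 2.4466 = 23.69 atm

P ≈ 23.69 atm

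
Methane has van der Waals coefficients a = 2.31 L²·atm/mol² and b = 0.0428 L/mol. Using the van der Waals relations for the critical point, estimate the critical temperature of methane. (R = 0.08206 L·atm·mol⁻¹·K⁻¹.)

For a van der Waals gas, T_c = 8a/(27Rb).
T_c = 8×2.31/(27×0.08206×0.0428) = 18.480/0.094829 = 194.9 K

T_c ≈ 194.9 K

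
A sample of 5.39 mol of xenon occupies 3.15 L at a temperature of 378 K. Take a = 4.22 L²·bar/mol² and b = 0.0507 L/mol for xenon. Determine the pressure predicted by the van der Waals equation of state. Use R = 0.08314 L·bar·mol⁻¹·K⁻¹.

P ≈ 46.53 bar

P = nRT/(V − nb) − a n²/V²
nRT/(V − nb) = (5.39)(0.08314)(378)/(3.15 − 5.39×0.0507) = 169.39/2.8767 = 58.883 bar
a n²/V² = (4.22)(5.39)²/(3.15)² = 12.356 bar
P = 58.883 − 12.356 = 46.53 bar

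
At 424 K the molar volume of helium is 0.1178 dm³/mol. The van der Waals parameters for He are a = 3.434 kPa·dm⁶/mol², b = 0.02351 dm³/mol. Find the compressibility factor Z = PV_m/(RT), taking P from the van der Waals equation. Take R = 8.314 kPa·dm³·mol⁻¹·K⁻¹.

Z ≈ 1.241

P = RT/(V_m − b) − a/V_m² = (8.314)(424)/(0.1178 − 0.02351) − 3.434/(0.1178)²
  = 3525.1/0.094290 − 247.46 = 37386 − 247.46 = 37139 kPa
Z = PV_m/(RT) = (37139)(0.1178)/((8.314)(424)) = 4375.0/3525.1 = 1.241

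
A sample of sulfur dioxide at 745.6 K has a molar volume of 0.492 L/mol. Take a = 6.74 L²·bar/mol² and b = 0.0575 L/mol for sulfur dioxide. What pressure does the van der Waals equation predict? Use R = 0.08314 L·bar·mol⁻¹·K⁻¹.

P ≈ 114.8 bar

P = RT/(V_m − b) − a/V_m²
RT/(V_m − b) = (0.08314)(745.6)/(0.492 − 0.0575) = 61.989/0.43450 = 142.67 bar
a/V_m² = 6.74/(0.492)² = 27.844 bar
P = 142.67 − 27.844 = 114.8 bar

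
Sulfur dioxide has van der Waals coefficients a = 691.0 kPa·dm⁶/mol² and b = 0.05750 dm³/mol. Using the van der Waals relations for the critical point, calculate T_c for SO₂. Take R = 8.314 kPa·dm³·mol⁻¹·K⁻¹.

T_c ≈ 428.3 K

For a van der Waals gas, T_c = 8a/(27Rb).
T_c = 8×691.0/(27×8.314×0.05750) = 5528.0/12.907 = 428.3 K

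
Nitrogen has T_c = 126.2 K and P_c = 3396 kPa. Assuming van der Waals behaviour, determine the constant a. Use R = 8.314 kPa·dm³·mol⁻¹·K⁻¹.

From T_c = 8a/(27Rb) and P_c = a/(27b²): a = 27 R² T_c²/(64 P_c).
a = 27×(8.314)²×(126.2)²/(64×3396) = 29723676/217344 = 136.8 kPa·dm⁶/mol²

a ≈ 136.8 kPa·dm⁶/mol²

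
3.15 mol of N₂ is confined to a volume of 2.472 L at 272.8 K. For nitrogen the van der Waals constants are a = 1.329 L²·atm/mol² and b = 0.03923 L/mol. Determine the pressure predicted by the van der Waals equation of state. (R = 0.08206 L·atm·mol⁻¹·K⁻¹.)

P ≈ 27.87 atm

P = nRT/(V − nb) − a n²/V²
nRT/(V − nb) = (3.15)(0.08206)(272.8)/(2.472 − 3.15×0.03923) = 70.516/2.3484 = 30.027 atm
a n²/V² = (1.329)(3.15)²/(2.472)² = 2.1580 atm
P = 30.027 − 2.1580 = 27.87 atm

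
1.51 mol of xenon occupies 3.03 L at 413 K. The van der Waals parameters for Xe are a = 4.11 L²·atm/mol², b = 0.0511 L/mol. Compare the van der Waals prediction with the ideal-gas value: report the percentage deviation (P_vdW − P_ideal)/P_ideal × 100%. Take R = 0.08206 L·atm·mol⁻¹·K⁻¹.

-3.43 %

Ideal: P_ideal = nRT/V = (1.51)(0.08206)(413)/3.03 = 16.8895 atm
vdW: P = nRT/(V − nb) − a n²/V² = 51.1751/2.95284 − 9.37121/9.18090 = 17.3308 − 1.02073 = 16.3101 atm
% deviation = (16.3101 − 16.8895)/16.8895 × 100% = -3.43%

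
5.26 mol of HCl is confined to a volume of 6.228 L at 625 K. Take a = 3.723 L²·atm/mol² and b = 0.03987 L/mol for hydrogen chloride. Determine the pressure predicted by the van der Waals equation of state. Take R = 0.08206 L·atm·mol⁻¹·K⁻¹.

P ≈ 42.17 atm

P = nRT/(V − nb) − a n²/V²
nRT/(V − nb) = (5.26)(0.08206)(625)/(6.228 − 5.26×0.03987) = 269.77/6.0183 = 44.825 atm
a n²/V² = (3.723)(5.26)²/(6.228)² = 2.6556 atm
P = 44.825 − 2.6556 = 42.17 atm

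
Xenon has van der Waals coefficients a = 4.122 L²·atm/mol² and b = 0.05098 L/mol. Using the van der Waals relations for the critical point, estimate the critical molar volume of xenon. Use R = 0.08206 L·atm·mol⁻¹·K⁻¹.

For a van der Waals gas, V_m,c = 3b.
V_m,c = 3×0.05098 = 0.1529 L/mol

V_m,c ≈ 0.1529 L/mol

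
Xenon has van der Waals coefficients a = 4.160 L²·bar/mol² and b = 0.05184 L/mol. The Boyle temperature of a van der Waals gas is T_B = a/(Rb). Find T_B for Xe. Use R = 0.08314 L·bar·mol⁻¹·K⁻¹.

T_B ≈ 965.2 K

For a van der Waals gas the second virial coefficient B₂ = b − a/(RT) vanishes at T_B = a/(Rb).
T_B = 4.160/(0.08314×0.05184) = 4.160/0.0043100 = 965.2 K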